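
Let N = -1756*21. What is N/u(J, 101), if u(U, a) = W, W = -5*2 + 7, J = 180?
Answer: 12292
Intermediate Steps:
W = -3 (W = -10 + 7 = -3)
u(U, a) = -3
N = -36876
N/u(J, 101) = -36876/(-3) = -36876*(-⅓) = 12292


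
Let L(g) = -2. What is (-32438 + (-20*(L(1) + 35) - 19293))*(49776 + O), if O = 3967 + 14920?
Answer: -3597323233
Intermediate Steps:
O = 18887
(-32438 + (-20*(L(1) + 35) - 19293))*(49776 + O) = (-32438 + (-20*(-2 + 35) - 19293))*(49776 + 18887) = (-32438 + (-20*33 - 19293))*68663 = (-32438 + (-660 - 19293))*68663 = (-32438 - 19953)*68663 = -52391*68663 = -3597323233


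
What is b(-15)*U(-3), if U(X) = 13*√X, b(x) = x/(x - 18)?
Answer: 65*I*√3/11 ≈ 10.235*I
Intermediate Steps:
b(x) = x/(-18 + x)
b(-15)*U(-3) = (-15/(-18 - 15))*(13*√(-3)) = (-15/(-33))*(13*(I*√3)) = (-15*(-1/33))*(13*I*√3) = 5*(13*I*√3)/11 = 65*I*√3/11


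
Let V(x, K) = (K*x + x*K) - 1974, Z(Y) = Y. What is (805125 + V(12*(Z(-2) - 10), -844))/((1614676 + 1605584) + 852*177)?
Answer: 348741/1123688 ≈ 0.31035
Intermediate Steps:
V(x, K) = -1974 + 2*K*x (V(x, K) = (K*x + K*x) - 1974 = 2*K*x - 1974 = -1974 + 2*K*x)
(805125 + V(12*(Z(-2) - 10), -844))/((1614676 + 1605584) + 852*177) = (805125 + (-1974 + 2*(-844)*(12*(-2 - 10))))/((1614676 + 1605584) + 852*177) = (805125 + (-1974 + 2*(-844)*(12*(-12))))/(3220260 + 150804) = (805125 + (-1974 + 2*(-844)*(-144)))/3371064 = (805125 + (-1974 + 243072))*(1/3371064) = (805125 + 241098)*(1/3371064) = 1046223*(1/3371064) = 348741/1123688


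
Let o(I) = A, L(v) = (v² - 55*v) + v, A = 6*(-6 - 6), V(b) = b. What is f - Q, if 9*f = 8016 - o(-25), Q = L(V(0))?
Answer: 2696/3 ≈ 898.67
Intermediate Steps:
A = -72 (A = 6*(-12) = -72)
L(v) = v² - 54*v
o(I) = -72
Q = 0 (Q = 0*(-54 + 0) = 0*(-54) = 0)
f = 2696/3 (f = (8016 - 1*(-72))/9 = (8016 + 72)/9 = (⅑)*8088 = 2696/3 ≈ 898.67)
f - Q = 2696/3 - 1*0 = 2696/3 + 0 = 2696/3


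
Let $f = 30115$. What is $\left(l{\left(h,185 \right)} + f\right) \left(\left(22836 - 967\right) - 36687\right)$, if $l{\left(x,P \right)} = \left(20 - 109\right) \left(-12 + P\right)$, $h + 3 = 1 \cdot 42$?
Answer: $-218091324$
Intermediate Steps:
$h = 39$ ($h = -3 + 1 \cdot 42 = -3 + 42 = 39$)
$l{\left(x,P \right)} = 1068 - 89 P$ ($l{\left(x,P \right)} = - 89 \left(-12 + P\right) = 1068 - 89 P$)
$\left(l{\left(h,185 \right)} + f\right) \left(\left(22836 - 967\right) - 36687\right) = \left(\left(1068 - 16465\right) + 30115\right) \left(\left(22836 - 967\right) - 36687\right) = \left(-15397 + 30115\right) \left(21869 - 36687\right) = 14718 \left(-14818\right) = -218091324$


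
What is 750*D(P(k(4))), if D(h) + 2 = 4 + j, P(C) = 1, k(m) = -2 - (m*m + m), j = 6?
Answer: 6000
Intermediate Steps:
k(m) = -2 - m - m² (k(m) = -2 - (m² + m) = -2 - (m + m²) = -2 + (-m - m²) = -2 - m - m²)
D(h) = 8 (D(h) = -2 + (4 + 6) = -2 + 10 = 8)
750*D(P(k(4))) = 750*8 = 6000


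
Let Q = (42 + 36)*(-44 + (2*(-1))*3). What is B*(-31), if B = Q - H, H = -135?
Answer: 116715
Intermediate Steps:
Q = -3900 (Q = 78*(-44 - 2*3) = 78*(-44 - 6) = 78*(-50) = -3900)
B = -3765 (B = -3900 - 1*(-135) = -3900 + 135 = -3765)
B*(-31) = -3765*(-31) = 116715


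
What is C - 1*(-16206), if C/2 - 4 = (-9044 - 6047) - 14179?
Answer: -42326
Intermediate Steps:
C = -58532 (C = 8 + 2*((-9044 - 6047) - 14179) = 8 + 2*(-15091 - 14179) = 8 + 2*(-29270) = 8 - 58540 = -58532)
C - 1*(-16206) = -58532 - 1*(-16206) = -58532 + 16206 = -42326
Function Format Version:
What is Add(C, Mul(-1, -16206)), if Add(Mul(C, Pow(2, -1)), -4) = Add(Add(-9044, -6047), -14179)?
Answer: -42326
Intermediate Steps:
C = -58532 (C = Add(8, Mul(2, Add(Add(-9044, -6047), -14179))) = Add(8, Mul(2, Add(-15091, -14179))) = Add(8, Mul(2, -29270)) = Add(8, -58540) = -58532)
Add(C, Mul(-1, -16206)) = Add(-58532, Mul(-1, -16206)) = Add(-58532, 16206) = -42326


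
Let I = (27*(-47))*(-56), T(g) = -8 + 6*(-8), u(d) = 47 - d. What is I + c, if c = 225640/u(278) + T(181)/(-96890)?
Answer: 784331532548/11190795 ≈ 70087.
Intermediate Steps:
T(g) = -56 (T(g) = -8 - 48 = -56)
c = -10931123332/11190795 (c = 225640/(47 - 1*278) - 56/(-96890) = 225640/(47 - 278) - 56*(-1/96890) = 225640/(-231) + 28/48445 = 225640*(-1/231) + 28/48445 = -225640/231 + 28/48445 = -10931123332/11190795 ≈ -976.80)
I = 71064 (I = -1269*(-56) = 71064)
I + c = 71064 - 10931123332/11190795 = 784331532548/11190795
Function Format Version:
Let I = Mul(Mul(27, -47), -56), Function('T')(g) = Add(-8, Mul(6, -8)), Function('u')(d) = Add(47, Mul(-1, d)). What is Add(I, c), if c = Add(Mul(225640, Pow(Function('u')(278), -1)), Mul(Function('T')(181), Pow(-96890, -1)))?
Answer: Rational(784331532548, 11190795) ≈ 70087.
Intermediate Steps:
Function('T')(g) = -56 (Function('T')(g) = Add(-8, -48) = -56)
c = Rational(-10931123332, 11190795) (c = Add(Mul(225640, Pow(Add(47, Mul(-1, 278)), -1)), Mul(-56, Pow(-96890, -1))) = Add(Mul(225640, Pow(Add(47, -278), -1)), Mul(-56, Rational(-1, 96890))) = Add(Mul(225640, Pow(-231, -1)), Rational(28, 48445)) = Add(Mul(225640, Rational(-1, 231)), Rational(28, 48445)) = Add(Rational(-225640, 231), Rational(28, 48445)) = Rational(-10931123332, 11190795) ≈ -976.80)
I = 71064 (I = Mul(-1269, -56) = 71064)
Add(I, c) = Add(71064, Rational(-10931123332, 11190795)) = Rational(784331532548, 11190795)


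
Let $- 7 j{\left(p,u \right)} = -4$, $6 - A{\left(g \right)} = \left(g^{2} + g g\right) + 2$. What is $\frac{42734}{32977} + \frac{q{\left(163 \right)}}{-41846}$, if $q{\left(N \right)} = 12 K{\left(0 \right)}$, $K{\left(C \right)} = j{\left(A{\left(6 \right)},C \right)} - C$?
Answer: $\frac{127715774}{98568253} \approx 1.2957$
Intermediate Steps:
$A{\left(g \right)} = 4 - 2 g^{2}$ ($A{\left(g \right)} = 6 - \left(\left(g^{2} + g g\right) + 2\right) = 6 - \left(\left(g^{2} + g^{2}\right) + 2\right) = 6 - \left(2 g^{2} + 2\right) = 6 - \left(2 + 2 g^{2}\right) = 4 - 2 g^{2}$)
$j{\left(p,u \right)} = \frac{4}{7}$ ($j{\left(p,u \right)} = \left(- \frac{1}{7}\right) \left(-4\right) = \frac{4}{7}$)
$K{\left(C \right)} = \frac{4}{7} - C$
$q{\left(N \right)} = \frac{48}{7}$ ($q{\left(N \right)} = 12 \left(\frac{4}{7} - 0\right) = 12 \left(\frac{4}{7} + 0\right) = 12 \cdot \frac{4}{7} = \frac{48}{7}$)
$\frac{42734}{32977} + \frac{q{\left(163 \right)}}{-41846} = \frac{42734}{32977} + \frac{48}{7 \left(-41846\right)} = 42734 \cdot \frac{1}{32977} + \frac{48}{7} \left(- \frac{1}{41846}\right) = \frac{42734}{32977} - \frac{24}{146461} = \frac{127715774}{98568253}$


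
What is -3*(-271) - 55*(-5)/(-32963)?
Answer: 26798644/32963 ≈ 812.99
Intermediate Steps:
-3*(-271) - 55*(-5)/(-32963) = 813 - (-275)*(-1)/32963 = 813 - 1*275/32963 = 813 - 275/32963 = 26798644/32963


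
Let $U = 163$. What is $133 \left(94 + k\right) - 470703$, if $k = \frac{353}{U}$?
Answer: $- \frac{74639814}{163} \approx -4.5791 \cdot 10^{5}$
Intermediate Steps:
$k = \frac{353}{163} \approx 2.1656$
$133 \left(94 + k\right) - 470703 = 133 \left(94 + \frac{353}{163}\right) - 470703 = 133 \cdot \frac{15675}{163} - 470703 = \frac{2084775}{163} - 470703 = - \frac{74639814}{163}$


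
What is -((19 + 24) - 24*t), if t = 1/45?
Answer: -637/15 ≈ -42.467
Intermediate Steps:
t = 1/45 ≈ 0.022222
-((19 + 24) - 24*t) = -((19 + 24) - 24*1/45) = -(43 - 8/15) = -1*637/15 = -637/15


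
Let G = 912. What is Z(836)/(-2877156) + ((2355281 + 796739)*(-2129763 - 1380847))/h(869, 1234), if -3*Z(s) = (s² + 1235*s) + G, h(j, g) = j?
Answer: -23877905194091282177/1875186423 ≈ -1.2734e+10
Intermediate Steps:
Z(s) = -304 - 1235*s/3 - s²/3 (Z(s) = -((s² + 1235*s) + 912)/3 = -(912 + s² + 1235*s)/3 = -304 - 1235*s/3 - s²/3)
Z(836)/(-2877156) + ((2355281 + 796739)*(-2129763 - 1380847))/h(869, 1234) = (-304 - 1235/3*836 - ⅓*836²)/(-2877156) + ((2355281 + 796739)*(-2129763 - 1380847))/869 = (-304 - 1032460/3 - ⅓*698896)*(-1/2877156) + (3152020*(-3510610))*(1/869) = (-304 - 1032460/3 - 698896/3)*(-1/2877156) - 11065512932200*1/869 = -1732268/3*(-1/2877156) - 11065512932200/869 = 433067/2157867 - 11065512932200/869 = -23877905194091282177/1875186423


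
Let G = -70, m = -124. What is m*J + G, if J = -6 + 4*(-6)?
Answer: 3650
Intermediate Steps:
J = -30 (J = -6 - 24 = -30)
m*J + G = -124*(-30) - 70 = 3720 - 70 = 3650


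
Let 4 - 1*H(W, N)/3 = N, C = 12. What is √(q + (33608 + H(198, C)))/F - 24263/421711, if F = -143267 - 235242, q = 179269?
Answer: -24263/421711 - √212853/378509 ≈ -0.058754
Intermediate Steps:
F = -378509
H(W, N) = 12 - 3*N
√(q + (33608 + H(198, C)))/F - 24263/421711 = √(179269 + (33608 + (12 - 3*12)))/(-378509) - 24263/421711 = √(179269 + (33608 + (12 - 36)))*(-1/378509) - 24263*1/421711 = √(179269 + (33608 - 24))*(-1/378509) - 24263/421711 = √(179269 + 33584)*(-1/378509) - 24263/421711 = √212853*(-1/378509) - 24263/421711 = -√212853/378509 - 24263/421711 = -24263/421711 - √212853/378509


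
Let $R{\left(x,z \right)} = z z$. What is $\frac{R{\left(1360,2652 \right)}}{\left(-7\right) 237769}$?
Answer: $- \frac{7033104}{1664383} \approx -4.2257$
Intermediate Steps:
$R{\left(x,z \right)} = z^{2}$
$\frac{R{\left(1360,2652 \right)}}{\left(-7\right) 237769} = \frac{2652^{2}}{\left(-7\right) 237769} = \frac{7033104}{-1664383} = 7033104 \left(- \frac{1}{1664383}\right) = - \frac{7033104}{1664383}$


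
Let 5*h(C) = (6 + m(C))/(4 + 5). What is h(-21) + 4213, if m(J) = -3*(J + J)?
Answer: 63239/15 ≈ 4215.9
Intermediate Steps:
m(J) = -6*J
h(C) = 2/15 - 2*C/15 (h(C) = ((6 - 6*C)/(4 + 5))/5 = ((6 - 6*C)/9)/5 = ((6 - 6*C)*(1/9))/5 = (2/3 - 2*C/3)/5 = 2/15 - 2*C/15)
h(-21) + 4213 = (2/15 - 2/15*(-21)) + 4213 = (2/15 + 14/5) + 4213 = 44/15 + 4213 = 63239/15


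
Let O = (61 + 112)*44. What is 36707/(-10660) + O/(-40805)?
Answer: -315794611/86996260 ≈ -3.6300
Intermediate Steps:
O = 7612 (O = 173*44 = 7612)
36707/(-10660) + O/(-40805) = 36707/(-10660) + 7612/(-40805) = 36707*(-1/10660) + 7612*(-1/40805) = -36707/10660 - 7612/40805 = -315794611/86996260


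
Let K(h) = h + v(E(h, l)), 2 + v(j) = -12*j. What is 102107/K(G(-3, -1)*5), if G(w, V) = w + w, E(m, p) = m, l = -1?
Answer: 102107/328 ≈ 311.30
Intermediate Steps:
G(w, V) = 2*w
v(j) = -2 - 12*j
K(h) = -2 - 11*h (K(h) = h + (-2 - 12*h) = -2 - 11*h)
102107/K(G(-3, -1)*5) = 102107/(-2 - 11*2*(-3)*5) = 102107/(-2 - (-66)*5) = 102107/(-2 - 11*(-30)) = 102107/(-2 + 330) = 102107/328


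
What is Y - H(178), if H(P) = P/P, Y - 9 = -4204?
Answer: -4196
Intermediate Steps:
Y = -4195 (Y = 9 - 4204 = -4195)
H(P) = 1
Y - H(178) = -4195 - 1*1 = -4195 - 1 = -4196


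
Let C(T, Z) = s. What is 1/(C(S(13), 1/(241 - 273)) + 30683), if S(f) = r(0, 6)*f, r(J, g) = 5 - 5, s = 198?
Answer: 1/30881 ≈ 3.2382e-5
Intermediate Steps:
r(J, g) = 0
S(f) = 0 (S(f) = 0*f = 0)
C(T, Z) = 198
1/(C(S(13), 1/(241 - 273)) + 30683) = 1/(198 + 30683) = 1/30881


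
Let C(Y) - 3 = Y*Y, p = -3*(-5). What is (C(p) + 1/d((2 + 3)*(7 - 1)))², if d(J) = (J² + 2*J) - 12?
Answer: 46718661025/898704 ≈ 51985.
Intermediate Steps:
p = 15
d(J) = -12 + J² + 2*J
C(Y) = 3 + Y² (C(Y) = 3 + Y*Y = 3 + Y²)
(C(p) + 1/d((2 + 3)*(7 - 1)))² = ((3 + 15²) + 1/(-12 + ((2 + 3)*(7 - 1))² + 2*((2 + 3)*(7 - 1))))² = ((3 + 225) + 1/(-12 + (5*6)² + 2*(5*6)))² = (228 + 1/(-12 + 30² + 2*30))² = (228 + 1/(-12 + 900 + 60))² = (228 + 1/948)² = (216145/948)² = 46718661025/898704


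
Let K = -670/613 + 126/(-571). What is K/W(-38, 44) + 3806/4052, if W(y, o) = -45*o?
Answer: 329949308407/351027566010 ≈ 0.93995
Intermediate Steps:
K = -459808/350023 (K = -670*1/613 + 126*(-1/571) = -670/613 - 126/571 = -459808/350023 ≈ -1.3137)
K/W(-38, 44) + 3806/4052 = -459808/(350023*((-45*44))) + 3806/4052 = -459808/350023/(-1980) + 3806*(1/4052) = -459808/350023*(-1/1980) + 1903/2026 = 114952/173261385 + 1903/2026 = 329949308407/351027566010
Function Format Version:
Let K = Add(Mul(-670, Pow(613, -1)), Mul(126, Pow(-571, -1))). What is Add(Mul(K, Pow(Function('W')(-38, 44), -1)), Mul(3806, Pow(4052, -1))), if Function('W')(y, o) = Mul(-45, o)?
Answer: Rational(329949308407, 351027566010) ≈ 0.93995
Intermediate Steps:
K = Rational(-459808, 350023) (K = Add(Mul(-670, Rational(1, 613)), Mul(126, Rational(-1, 571))) = Add(Rational(-670, 613), Rational(-126, 571)) = Rational(-459808, 350023) ≈ -1.3137)
Add(Mul(K, Pow(Function('W')(-38, 44), -1)), Mul(3806, Pow(4052, -1))) = Add(Mul(Rational(-459808, 350023), Pow(Mul(-45, 44), -1)), Mul(3806, Pow(4052, -1))) = Add(Mul(Rational(-459808, 350023), Pow(-1980, -1)), Mul(3806, Rational(1, 4052))) = Add(Mul(Rational(-459808, 350023), Rational(-1, 1980)), Rational(1903, 2026)) = Add(Rational(114952, 173261385), Rational(1903, 2026)) = Rational(329949308407, 351027566010)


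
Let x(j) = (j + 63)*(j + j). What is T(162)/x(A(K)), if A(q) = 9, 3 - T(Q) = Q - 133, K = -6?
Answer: -13/648 ≈ -0.020062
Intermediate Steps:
T(Q) = 136 - Q (T(Q) = 3 - (Q - 133) = 3 - (-133 + Q) = 3 + (133 - Q) = 136 - Q)
x(j) = 2*j*(63 + j) (x(j) = (63 + j)*(2*j) = 2*j*(63 + j))
T(162)/x(A(K)) = (136 - 1*162)/((2*9*(63 + 9))) = (136 - 162)/((2*9*72)) = -26/1296 = -26*1/1296 = -13/648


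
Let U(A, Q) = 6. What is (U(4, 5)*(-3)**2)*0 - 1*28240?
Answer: -28240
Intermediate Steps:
(U(4, 5)*(-3)**2)*0 - 1*28240 = (6*(-3)**2)*0 - 1*28240 = (6*9)*0 - 28240 = 54*0 - 28240 = 0 - 28240 = -28240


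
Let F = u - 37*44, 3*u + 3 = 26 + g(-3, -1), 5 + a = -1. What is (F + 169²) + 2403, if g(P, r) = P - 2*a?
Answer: 88040/3 ≈ 29347.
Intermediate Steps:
a = -6 (a = -5 - 1 = -6)
g(P, r) = 12 + P (g(P, r) = P - 2*(-6) = P + 12 = 12 + P)
u = 32/3 (u = -1 + (26 + (12 - 3))/3 = -1 + (26 + 9)/3 = -1 + (⅓)*35 = -1 + 35/3 = 32/3 ≈ 10.667)
F = -4852/3 (F = 32/3 - 37*44 = 32/3 - 1628 = -4852/3 ≈ -1617.3)
(F + 169²) + 2403 = (-4852/3 + 169²) + 2403 = (-4852/3 + 28561) + 2403 = 80831/3 + 2403 = 88040/3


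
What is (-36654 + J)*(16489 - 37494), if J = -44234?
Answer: 1699052440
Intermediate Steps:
(-36654 + J)*(16489 - 37494) = (-36654 - 44234)*(16489 - 37494) = -80888*(-21005) = 1699052440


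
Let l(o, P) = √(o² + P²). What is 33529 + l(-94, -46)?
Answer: 33529 + 74*√2 ≈ 33634.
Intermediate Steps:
l(o, P) = √(P² + o²)
33529 + l(-94, -46) = 33529 + √((-46)² + (-94)²) = 33529 + √(2116 + 8836) = 33529 + √10952 = 33529 + 74*√2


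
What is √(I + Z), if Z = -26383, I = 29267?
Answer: 2*√721 ≈ 53.703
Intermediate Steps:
√(I + Z) = √(29267 - 26383) = √2884 = 2*√721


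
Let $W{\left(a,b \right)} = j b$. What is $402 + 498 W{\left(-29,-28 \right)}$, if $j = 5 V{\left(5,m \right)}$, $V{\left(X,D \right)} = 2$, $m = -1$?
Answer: $-139038$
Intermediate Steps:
$j = 10$ ($j = 5 \cdot 2 = 10$)
$W{\left(a,b \right)} = 10 b$
$402 + 498 W{\left(-29,-28 \right)} = 402 + 498 \cdot 10 \left(-28\right) = 402 + 498 \left(-280\right) = 402 - 139440 = -139038$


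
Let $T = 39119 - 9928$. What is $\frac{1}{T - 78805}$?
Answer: $- \frac{1}{49614} \approx -2.0156 \cdot 10^{-5}$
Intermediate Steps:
$T = 29191$
$\frac{1}{T - 78805} = \frac{1}{29191 - 78805} = \frac{1}{-49614} = - \frac{1}{49614}$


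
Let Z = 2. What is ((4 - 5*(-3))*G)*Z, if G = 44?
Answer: 1672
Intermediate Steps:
((4 - 5*(-3))*G)*Z = ((4 - 5*(-3))*44)*2 = ((4 + 15)*44)*2 = (19*44)*2 = 836*2 = 1672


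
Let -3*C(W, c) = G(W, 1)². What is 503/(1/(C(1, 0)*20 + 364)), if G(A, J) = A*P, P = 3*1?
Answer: 152912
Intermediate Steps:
P = 3
G(A, J) = 3*A (G(A, J) = A*3 = 3*A)
C(W, c) = -3*W² (C(W, c) = -9*W²/3 = -3*W²)
503/(1/(C(1, 0)*20 + 364)) = 503/(1/(-3*1²*20 + 364)) = 503/(1/(-3*1*20 + 364)) = 503/(1/(-3*20 + 364)) = 503/(1/(-60 + 364)) = 503/(1/304) = 503*304 = 152912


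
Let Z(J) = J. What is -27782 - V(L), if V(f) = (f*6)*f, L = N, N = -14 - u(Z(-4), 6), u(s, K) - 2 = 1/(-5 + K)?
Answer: -29516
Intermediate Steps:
u(s, K) = 2 + 1/(-5 + K)
N = -17 (N = -14 - (-9 + 2*6)/(-5 + 6) = -14 - (-9 + 12)/1 = -14 - 3 = -17)
L = -17
V(f) = 6*f² (V(f) = (6*f)*f = 6*f²)
-27782 - V(L) = -27782 - 6*(-17)² = -27782 - 6*289 = -27782 - 1*1734 = -27782 - 1734 = -29516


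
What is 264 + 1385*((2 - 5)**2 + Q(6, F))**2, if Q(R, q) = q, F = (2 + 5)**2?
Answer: 4659404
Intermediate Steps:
F = 49 (F = 7**2 = 49)
264 + 1385*((2 - 5)**2 + Q(6, F))**2 = 264 + 1385*((2 - 5)**2 + 49)**2 = 264 + 1385*((-3)**2 + 49)**2 = 264 + 1385*(9 + 49)**2 = 264 + 1385*58**2 = 264 + 1385*3364 = 264 + 4659140 = 4659404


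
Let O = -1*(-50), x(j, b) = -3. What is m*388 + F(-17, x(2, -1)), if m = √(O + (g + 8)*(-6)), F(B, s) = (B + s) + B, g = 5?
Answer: -37 + 776*I*√7 ≈ -37.0 + 2053.1*I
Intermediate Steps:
O = 50
F(B, s) = s + 2*B
m = 2*I*√7 (m = √(50 + (5 + 8)*(-6)) = √(50 + 13*(-6)) = √(50 - 78) = √(-28) = 2*I*√7 ≈ 5.2915*I)
m*388 + F(-17, x(2, -1)) = (2*I*√7)*388 + (-3 + 2*(-17)) = 776*I*√7 + (-3 - 34) = 776*I*√7 - 37 = -37 + 776*I*√7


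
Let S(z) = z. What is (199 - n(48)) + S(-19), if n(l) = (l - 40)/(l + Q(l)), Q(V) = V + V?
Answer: 3239/18 ≈ 179.94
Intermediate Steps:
Q(V) = 2*V
n(l) = (-40 + l)/(3*l) (n(l) = (l - 40)/(l + 2*l) = (-40 + l)/((3*l)) = (-40 + l)*(1/(3*l)) = (-40 + l)/(3*l))
(199 - n(48)) + S(-19) = (199 - (-40 + 48)/(3*48)) - 19 = (199 - 8/(3*48)) - 19 = (199 - 1*1/18) - 19 = (199 - 1/18) - 19 = 3581/18 - 19 = 3239/18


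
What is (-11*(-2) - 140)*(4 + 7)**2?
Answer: -14278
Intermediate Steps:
(-11*(-2) - 140)*(4 + 7)**2 = (22 - 140)*11**2 = -118*121 = -14278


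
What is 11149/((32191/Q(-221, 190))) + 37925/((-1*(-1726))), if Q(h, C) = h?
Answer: -3031897779/55561666 ≈ -54.568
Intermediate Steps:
11149/((32191/Q(-221, 190))) + 37925/((-1*(-1726))) = 11149/((32191/(-221))) + 37925/((-1*(-1726))) = 11149/((32191*(-1/221))) + 37925/1726 = 11149/(-32191/221) + 37925*(1/1726) = 11149*(-221/32191) + 37925/1726 = -2463929/32191 + 37925/1726 = -3031897779/55561666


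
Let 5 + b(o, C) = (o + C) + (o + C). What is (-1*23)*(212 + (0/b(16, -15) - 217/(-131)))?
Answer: -643747/131 ≈ -4914.1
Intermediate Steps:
b(o, C) = -5 + 2*C + 2*o (b(o, C) = -5 + ((o + C) + (o + C)) = -5 + ((C + o) + (C + o)) = -5 + (2*C + 2*o) = -5 + 2*C + 2*o)
(-1*23)*(212 + (0/b(16, -15) - 217/(-131))) = (-1*23)*(212 + (0/(-5 + 2*(-15) + 2*16) - 217/(-131))) = -23*(212 + (0/(-5 - 30 + 32) - 217*(-1/131))) = -23*(212 + (0/(-3) + 217/131)) = -23*(212 + (0*(-⅓) + 217/131)) = -23*(212 + (0 + 217/131)) = -23*(212 + 217/131) = -23*27989/131 = -643747/131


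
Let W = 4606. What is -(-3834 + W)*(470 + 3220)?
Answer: -2848680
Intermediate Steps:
-(-3834 + W)*(470 + 3220) = -(-3834 + 4606)*(470 + 3220) = -772*3690 = -1*2848680 = -2848680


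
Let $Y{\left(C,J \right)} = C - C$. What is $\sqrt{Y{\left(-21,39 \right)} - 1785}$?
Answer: $i \sqrt{1785} \approx 42.249 i$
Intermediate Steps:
$Y{\left(C,J \right)} = 0$
$\sqrt{Y{\left(-21,39 \right)} - 1785} = \sqrt{0 - 1785} = \sqrt{-1785} = i \sqrt{1785}$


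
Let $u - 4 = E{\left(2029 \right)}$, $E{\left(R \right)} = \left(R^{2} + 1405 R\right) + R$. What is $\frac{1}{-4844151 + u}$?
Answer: $\frac{1}{2125468} \approx 4.7048 \cdot 10^{-7}$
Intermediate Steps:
$E{\left(R \right)} = R^{2} + 1406 R$
$u = 6969619$ ($u = 4 + 2029 \left(1406 + 2029\right) = 4 + 2029 \cdot 3435 = 4 + 6969615 = 6969619$)
$\frac{1}{-4844151 + u} = \frac{1}{-4844151 + 6969619} = \frac{1}{2125468}$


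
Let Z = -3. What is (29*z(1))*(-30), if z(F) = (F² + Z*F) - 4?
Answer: 5220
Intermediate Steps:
z(F) = -4 + F² - 3*F (z(F) = (F² - 3*F) - 4 = -4 + F² - 3*F)
(29*z(1))*(-30) = (29*(-4 + 1² - 3*1))*(-30) = (29*(-4 + 1 - 3))*(-30) = (29*(-6))*(-30) = -174*(-30) = 5220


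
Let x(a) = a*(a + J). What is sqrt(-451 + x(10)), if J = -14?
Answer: I*sqrt(491) ≈ 22.159*I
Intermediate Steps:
x(a) = a*(-14 + a) (x(a) = a*(a - 14) = a*(-14 + a))
sqrt(-451 + x(10)) = sqrt(-451 + 10*(-14 + 10)) = sqrt(-451 + 10*(-4)) = sqrt(-451 - 40) = sqrt(-491) = I*sqrt(491)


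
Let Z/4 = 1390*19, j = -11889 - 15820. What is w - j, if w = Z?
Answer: 133349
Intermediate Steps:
j = -27709
Z = 105640 (Z = 4*(1390*19) = 4*26410 = 105640)
w = 105640
w - j = 105640 - 1*(-27709) = 105640 + 27709 = 133349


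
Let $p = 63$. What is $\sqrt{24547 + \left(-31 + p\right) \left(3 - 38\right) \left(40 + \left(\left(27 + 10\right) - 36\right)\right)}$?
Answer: $i \sqrt{21373} \approx 146.2 i$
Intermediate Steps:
$\sqrt{24547 + \left(-31 + p\right) \left(3 - 38\right) \left(40 + \left(\left(27 + 10\right) - 36\right)\right)} = \sqrt{24547 + \left(-31 + 63\right) \left(3 - 38\right) \left(40 + \left(\left(27 + 10\right) - 36\right)\right)} = \sqrt{24547 + 32 \left(-35\right) \left(40 + \left(37 - 36\right)\right)} = \sqrt{24547 - 1120 \left(40 + 1\right)} = \sqrt{24547 - 45920} = \sqrt{-21373} = i \sqrt{21373}$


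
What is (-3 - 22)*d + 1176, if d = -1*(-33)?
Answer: 351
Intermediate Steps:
d = 33
(-3 - 22)*d + 1176 = (-3 - 22)*33 + 1176 = -25*33 + 1176 = -825 + 1176 = 351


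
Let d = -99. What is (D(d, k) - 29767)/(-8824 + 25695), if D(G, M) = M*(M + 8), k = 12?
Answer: -29527/16871 ≈ -1.7502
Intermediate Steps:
D(G, M) = M*(8 + M)
(D(d, k) - 29767)/(-8824 + 25695) = (12*(8 + 12) - 29767)/(-8824 + 25695) = (12*20 - 29767)/16871 = (240 - 29767)*(1/16871) = -29527*1/16871 = -29527/16871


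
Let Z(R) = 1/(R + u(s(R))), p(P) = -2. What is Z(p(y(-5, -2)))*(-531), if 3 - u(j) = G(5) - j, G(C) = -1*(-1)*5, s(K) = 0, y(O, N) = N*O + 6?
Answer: 531/4 ≈ 132.75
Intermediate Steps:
y(O, N) = 6 + N*O
G(C) = 5 (G(C) = 1*5 = 5)
u(j) = -2 + j (u(j) = 3 - (5 - j) = 3 + (-5 + j) = -2 + j)
Z(R) = 1/(-2 + R) (Z(R) = 1/(R + (-2 + 0)) = 1/(R - 2) = 1/(-2 + R))
Z(p(y(-5, -2)))*(-531) = -531/(-2 - 2) = -531/(-4) = -¼*(-531) = 531/4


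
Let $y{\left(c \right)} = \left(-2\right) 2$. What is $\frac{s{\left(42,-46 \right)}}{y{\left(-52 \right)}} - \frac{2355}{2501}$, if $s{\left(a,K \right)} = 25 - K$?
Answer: $- \frac{186991}{10004} \approx -18.692$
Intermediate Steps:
$y{\left(c \right)} = -4$
$\frac{s{\left(42,-46 \right)}}{y{\left(-52 \right)}} - \frac{2355}{2501} = \frac{25 - -46}{-4} - \frac{2355}{2501} = \left(25 + 46\right) \left(- \frac{1}{4}\right) - \frac{2355}{2501} = 71 \left(- \frac{1}{4}\right) - \frac{2355}{2501} = - \frac{71}{4} - \frac{2355}{2501} = - \frac{186991}{10004}$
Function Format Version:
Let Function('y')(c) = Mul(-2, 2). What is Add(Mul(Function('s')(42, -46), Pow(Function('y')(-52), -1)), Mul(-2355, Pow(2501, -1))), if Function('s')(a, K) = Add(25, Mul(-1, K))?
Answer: Rational(-186991, 10004) ≈ -18.692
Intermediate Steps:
Function('y')(c) = -4
Add(Mul(Function('s')(42, -46), Pow(Function('y')(-52), -1)), Mul(-2355, Pow(2501, -1))) = Add(Mul(Add(25, Mul(-1, -46)), Pow(-4, -1)), Mul(-2355, Pow(2501, -1))) = Add(Mul(Add(25, 46), Rational(-1, 4)), Mul(-2355, Rational(1, 2501))) = Add(Mul(71, Rational(-1, 4)), Rational(-2355, 2501)) = Add(Rational(-71, 4), Rational(-2355, 2501)) = Rational(-186991, 10004)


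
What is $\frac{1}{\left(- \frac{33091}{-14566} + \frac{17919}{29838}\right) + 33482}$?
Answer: $\frac{36218359}{1212767127489} \approx 2.9864 \cdot 10^{-5}$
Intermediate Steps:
$\frac{1}{\left(- \frac{33091}{-14566} + \frac{17919}{29838}\right) + 33482} = \frac{1}{\left(\left(-33091\right) \left(- \frac{1}{14566}\right) + 17919 \cdot \frac{1}{29838}\right) + 33482} = \frac{1}{\left(\frac{33091}{14566} + \frac{5973}{9946}\right) + 33482} = \frac{1}{\frac{104031451}{36218359} + 33482} = \frac{1}{\frac{1212767127489}{36218359}} = \frac{36218359}{1212767127489}$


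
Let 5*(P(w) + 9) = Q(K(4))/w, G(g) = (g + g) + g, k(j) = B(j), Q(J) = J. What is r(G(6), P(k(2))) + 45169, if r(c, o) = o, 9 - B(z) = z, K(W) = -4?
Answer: 1580596/35 ≈ 45160.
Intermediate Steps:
B(z) = 9 - z
k(j) = 9 - j
G(g) = 3*g (G(g) = 2*g + g = 3*g)
P(w) = -9 - 4/(5*w) (P(w) = -9 + (-4/w)/5 = -9 - 4/(5*w))
r(G(6), P(k(2))) + 45169 = (-9 - 4/(5*(9 - 1*2))) + 45169 = (-9 - 4/(5*(9 - 2))) + 45169 = (-9 - ⅘/7) + 45169 = (-9 - ⅘*⅐) + 45169 = (-9 - 4/35) + 45169 = -319/35 + 45169 = 1580596/35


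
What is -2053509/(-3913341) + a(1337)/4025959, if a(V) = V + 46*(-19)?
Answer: 2756384972338/5251650139673 ≈ 0.52486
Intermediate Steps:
a(V) = -874 + V (a(V) = V - 874 = -874 + V)
-2053509/(-3913341) + a(1337)/4025959 = -2053509/(-3913341) + (-874 + 1337)/4025959 = -2053509*(-1/3913341) + 463*(1/4025959) = 684503/1304447 + 463/4025959 = 2756384972338/5251650139673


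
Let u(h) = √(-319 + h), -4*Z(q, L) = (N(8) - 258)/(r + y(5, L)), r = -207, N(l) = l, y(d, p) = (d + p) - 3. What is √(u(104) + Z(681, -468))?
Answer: √(-168250 + 1811716*I*√215)/1346 ≈ 2.6991 + 2.7163*I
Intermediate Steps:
y(d, p) = -3 + d + p
Z(q, L) = 125/(2*(-205 + L)) (Z(q, L) = -(8 - 258)/(4*(-207 + (-3 + 5 + L))) = -(-125)/(2*(-207 + (2 + L))) = -(-125)/(2*(-205 + L)) = 125/(2*(-205 + L)))
√(u(104) + Z(681, -468)) = √(√(-319 + 104) + 125/(2*(-205 - 468))) = √(√(-215) + (125/2)/(-673)) = √(I*√215 + (125/2)*(-1/673)) = √(I*√215 - 125/1346) = √(-125/1346 + I*√215)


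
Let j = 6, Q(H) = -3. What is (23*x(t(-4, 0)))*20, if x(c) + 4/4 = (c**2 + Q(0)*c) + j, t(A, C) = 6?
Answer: 10580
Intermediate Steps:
x(c) = 5 + c**2 - 3*c (x(c) = -1 + ((c**2 - 3*c) + 6) = -1 + (6 + c**2 - 3*c) = 5 + c**2 - 3*c)
(23*x(t(-4, 0)))*20 = (23*(5 + 6**2 - 3*6))*20 = (23*(5 + 36 - 18))*20 = (23*23)*20 = 529*20 = 10580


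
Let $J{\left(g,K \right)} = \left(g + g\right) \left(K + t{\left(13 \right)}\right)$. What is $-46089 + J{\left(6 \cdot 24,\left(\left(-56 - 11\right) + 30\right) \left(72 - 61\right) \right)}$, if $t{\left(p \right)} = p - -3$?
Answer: $-158697$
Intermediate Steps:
$t{\left(p \right)} = 3 + p$ ($t{\left(p \right)} = p + 3 = 3 + p$)
$J{\left(g,K \right)} = 2 g \left(16 + K\right)$ ($J{\left(g,K \right)} = \left(g + g\right) \left(K + \left(3 + 13\right)\right) = 2 g \left(K + 16\right) = 2 g \left(16 + K\right)$)
$-46089 + J{\left(6 \cdot 24,\left(\left(-56 - 11\right) + 30\right) \left(72 - 61\right) \right)} = -46089 + 2 \cdot 6 \cdot 24 \left(16 + \left(\left(-56 - 11\right) + 30\right) \left(72 - 61\right)\right) = -46089 + 2 \cdot 144 \left(16 + \left(-67 + 30\right) 11\right) = -46089 + 2 \cdot 144 \left(16 - 407\right) = -46089 + 2 \cdot 144 \left(-391\right) = -46089 - 112608 = -158697$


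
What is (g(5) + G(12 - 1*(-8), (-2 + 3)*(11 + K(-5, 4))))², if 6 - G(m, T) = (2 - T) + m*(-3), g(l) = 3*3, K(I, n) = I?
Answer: 6241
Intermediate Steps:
g(l) = 9
G(m, T) = 4 + T + 3*m (G(m, T) = 6 - ((2 - T) + m*(-3)) = 6 - ((2 - T) - 3*m) = 6 - (2 - T - 3*m) = 6 + (-2 + T + 3*m) = 4 + T + 3*m)
(g(5) + G(12 - 1*(-8), (-2 + 3)*(11 + K(-5, 4))))² = (9 + (4 + (-2 + 3)*(11 - 5) + 3*(12 - 1*(-8))))² = (9 + (4 + 1*6 + 3*(12 + 8)))² = (9 + (4 + 6 + 3*20))² = (9 + (4 + 6 + 60))² = (9 + 70)² = 79² = 6241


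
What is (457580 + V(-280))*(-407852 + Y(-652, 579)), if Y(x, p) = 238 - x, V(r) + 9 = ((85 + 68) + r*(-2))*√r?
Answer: -186214009302 - 580327812*I*√70 ≈ -1.8621e+11 - 4.8554e+9*I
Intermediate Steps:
V(r) = -9 + √r*(153 - 2*r) (V(r) = -9 + ((85 + 68) + r*(-2))*√r = -9 + (153 - 2*r)*√r = -9 + √r*(153 - 2*r))
(457580 + V(-280))*(-407852 + Y(-652, 579)) = (457580 + (-9 - (-1120)*I*√70 + 153*√(-280)))*(-407852 + (238 - 1*(-652))) = (457580 + (-9 - (-1120)*I*√70 + 153*(2*I*√70)))*(-407852 + (238 + 652)) = (457580 + (-9 + 1120*I*√70 + 306*I*√70))*(-407852 + 890) = (457580 + (-9 + 1426*I*√70))*(-406962) = (457571 + 1426*I*√70)*(-406962) = -186214009302 - 580327812*I*√70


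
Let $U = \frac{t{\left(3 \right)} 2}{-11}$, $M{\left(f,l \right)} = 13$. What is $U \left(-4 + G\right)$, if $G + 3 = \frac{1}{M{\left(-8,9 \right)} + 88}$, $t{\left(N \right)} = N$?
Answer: $\frac{4236}{1111} \approx 3.8128$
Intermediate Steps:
$U = - \frac{6}{11}$ ($U = \frac{3 \cdot 2}{-11} = 6 \left(- \frac{1}{11}\right) = - \frac{6}{11} \approx -0.54545$)
$G = - \frac{302}{101}$ ($G = -3 + \frac{1}{13 + 88} = -3 + \frac{1}{101} = - \frac{302}{101} \approx -2.9901$)
$U \left(-4 + G\right) = - \frac{6 \left(-4 - \frac{302}{101}\right)}{11} = \left(- \frac{6}{11}\right) \left(- \frac{706}{101}\right) = \frac{4236}{1111}$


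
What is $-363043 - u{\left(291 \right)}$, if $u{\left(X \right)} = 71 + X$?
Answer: $-363405$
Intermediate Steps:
$-363043 - u{\left(291 \right)} = -363043 - \left(71 + 291\right) = -363043 - 362 = -363405$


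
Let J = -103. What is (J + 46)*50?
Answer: -2850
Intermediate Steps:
(J + 46)*50 = (-103 + 46)*50 = -57*50 = -2850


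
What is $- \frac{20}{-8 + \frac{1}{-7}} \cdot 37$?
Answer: $\frac{5180}{57} \approx 90.877$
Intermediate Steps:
$- \frac{20}{-8 + \frac{1}{-7}} \cdot 37 = - \frac{20}{-8 - \frac{1}{7}} \cdot 37 = - \frac{20}{- \frac{57}{7}} \cdot 37 = \left(-20\right) \left(- \frac{7}{57}\right) 37 = \frac{140}{57} \cdot 37 = \frac{5180}{57}$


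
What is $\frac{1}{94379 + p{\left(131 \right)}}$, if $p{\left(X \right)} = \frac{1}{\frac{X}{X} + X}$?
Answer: $\frac{132}{12458029} \approx 1.0596 \cdot 10^{-5}$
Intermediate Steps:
$p{\left(X \right)} = \frac{1}{1 + X}$
$\frac{1}{94379 + p{\left(131 \right)}} = \frac{1}{94379 + \frac{1}{1 + 131}} = \frac{1}{94379 + \frac{1}{132}} = \frac{1}{\frac{12458029}{132}} = \frac{132}{12458029}$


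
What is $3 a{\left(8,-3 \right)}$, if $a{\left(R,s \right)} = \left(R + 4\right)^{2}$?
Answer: $432$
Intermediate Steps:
$a{\left(R,s \right)} = \left(4 + R\right)^{2}$
$3 a{\left(8,-3 \right)} = 3 \left(4 + 8\right)^{2} = 3 \cdot 12^{2} = 3 \cdot 144 = 432$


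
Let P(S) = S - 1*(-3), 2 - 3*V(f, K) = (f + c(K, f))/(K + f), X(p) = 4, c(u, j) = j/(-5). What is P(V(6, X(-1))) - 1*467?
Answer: -34762/75 ≈ -463.49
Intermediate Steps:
c(u, j) = -j/5 (c(u, j) = j*(-1/5) = -j/5)
V(f, K) = 2/3 - 4*f/(15*(K + f)) (V(f, K) = 2/3 - (f - f/5)/(3*(K + f)) = 2/3 - 4*f/5/(3*(K + f)) = 2/3 - 4*f/(15*(K + f)))
P(S) = 3 + S (P(S) = S + 3 = 3 + S)
P(V(6, X(-1))) - 1*467 = (3 + 2*(3*6 + 5*4)/(15*(4 + 6))) - 1*467 = (3 + (2/15)*(18 + 20)/10) - 467 = (3 + (2/15)*(1/10)*38) - 467 = (3 + 38/75) - 467 = 263/75 - 467 = -34762/75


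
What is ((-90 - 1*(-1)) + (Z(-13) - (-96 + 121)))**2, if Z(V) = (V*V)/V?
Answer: 16129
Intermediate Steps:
Z(V) = V (Z(V) = V**2/V = V)
((-90 - 1*(-1)) + (Z(-13) - (-96 + 121)))**2 = ((-90 - 1*(-1)) + (-13 - (-96 + 121)))**2 = ((-90 + 1) + (-13 - 1*25))**2 = (-89 + (-13 - 25))**2 = (-89 - 38)**2 = (-127)**2 = 16129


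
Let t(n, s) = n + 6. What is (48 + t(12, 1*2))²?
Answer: 4356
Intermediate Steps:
t(n, s) = 6 + n
(48 + t(12, 1*2))² = (48 + (6 + 12))² = (48 + 18)² = 66² = 4356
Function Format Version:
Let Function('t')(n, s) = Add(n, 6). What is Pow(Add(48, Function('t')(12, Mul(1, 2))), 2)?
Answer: 4356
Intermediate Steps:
Function('t')(n, s) = Add(6, n)
Pow(Add(48, Function('t')(12, Mul(1, 2))), 2) = Pow(Add(48, Add(6, 12)), 2) = Pow(Add(48, 18), 2) = Pow(66, 2) = 4356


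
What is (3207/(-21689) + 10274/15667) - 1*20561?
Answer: -6986487348126/339801563 ≈ -20561.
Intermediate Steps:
(3207/(-21689) + 10274/15667) - 1*20561 = (3207*(-1/21689) + 10274*(1/15667)) - 20561 = (-3207/21689 + 10274/15667) - 20561 = 172588717/339801563 - 20561 = -6986487348126/339801563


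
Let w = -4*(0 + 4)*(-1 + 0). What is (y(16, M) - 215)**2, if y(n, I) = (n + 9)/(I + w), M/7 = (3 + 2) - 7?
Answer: 164025/4 ≈ 41006.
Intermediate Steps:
w = 16 (w = -16*(-1) = -4*(-4) = 16)
M = -14 (M = 7*((3 + 2) - 7) = 7*(5 - 7) = 7*(-2) = -14)
y(n, I) = (9 + n)/(16 + I) (y(n, I) = (n + 9)/(I + 16) = (9 + n)/(16 + I))
(y(16, M) - 215)**2 = ((9 + 16)/(16 - 14) - 215)**2 = (25/2 - 215)**2 = (-405/2)**2 = 164025/4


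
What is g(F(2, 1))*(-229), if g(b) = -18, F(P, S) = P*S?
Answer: 4122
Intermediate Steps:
g(F(2, 1))*(-229) = -18*(-229) = 4122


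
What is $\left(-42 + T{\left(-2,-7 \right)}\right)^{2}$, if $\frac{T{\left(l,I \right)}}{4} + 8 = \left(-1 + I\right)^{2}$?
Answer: $33124$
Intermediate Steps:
$T{\left(l,I \right)} = -32 + 4 \left(-1 + I\right)^{2}$
$\left(-42 + T{\left(-2,-7 \right)}\right)^{2} = \left(-42 - \left(32 - 4 \left(-1 - 7\right)^{2}\right)\right)^{2} = \left(-42 - \left(32 - 4 \left(-8\right)^{2}\right)\right)^{2} = \left(-42 + \left(-32 + 4 \cdot 64\right)\right)^{2} = \left(-42 + \left(-32 + 256\right)\right)^{2} = \left(-42 + 224\right)^{2} = 182^{2} = 33124$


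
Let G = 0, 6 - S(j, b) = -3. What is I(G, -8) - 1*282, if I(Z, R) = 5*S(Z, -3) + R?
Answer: -245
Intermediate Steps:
S(j, b) = 9 (S(j, b) = 6 - 1*(-3) = 6 + 3 = 9)
I(Z, R) = 45 + R (I(Z, R) = 5*9 + R = 45 + R)
I(G, -8) - 1*282 = (45 - 8) - 1*282 = 37 - 282 = -245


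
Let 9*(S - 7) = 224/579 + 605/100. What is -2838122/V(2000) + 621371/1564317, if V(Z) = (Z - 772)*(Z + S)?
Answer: -75761381344642207/100488489468216201 ≈ -0.75393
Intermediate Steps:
S = 804079/104220 (S = 7 + (224/579 + 605/100)/9 = 7 + (224*(1/579) + 605*(1/100))/9 = 7 + (224/579 + 121/20)/9 = 7 + (⅑)*(74539/11580) = 7 + 74539/104220 = 804079/104220 ≈ 7.7152)
V(Z) = (-772 + Z)*(804079/104220 + Z) (V(Z) = (Z - 772)*(Z + 804079/104220) = (-772 + Z)*(804079/104220 + Z))
-2838122/V(2000) + 621371/1564317 = -2838122/(-804079/135 + 2000² - 79653761/104220*2000) + 621371/1564317 = -2838122/(-804079/135 + 4000000 - 7965376100/5211) + 621371*(1/1564317) = -2838122/64237932253/26055 + 621371/1564317 = -2838122*26055/64237932253 + 621371/1564317 = -73947268710/64237932253 + 621371/1564317 = -75761381344642207/100488489468216201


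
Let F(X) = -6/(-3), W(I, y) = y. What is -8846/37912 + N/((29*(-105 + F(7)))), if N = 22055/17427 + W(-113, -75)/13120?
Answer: -151308377246297/647304152720064 ≈ -0.23375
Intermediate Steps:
F(X) = 2 (F(X) = -6*(-⅓) = 2)
N = 57610915/45728448 (N = 22055/17427 - 75/13120 = 22055*(1/17427) - 75*1/13120 = 22055/17427 - 15/2624 = 57610915/45728448 ≈ 1.2598)
-8846/37912 + N/((29*(-105 + F(7)))) = -8846/37912 + 57610915/(45728448*((29*(-105 + 2)))) = -8846*1/37912 + 57610915/(45728448*((29*(-103)))) = -4423/18956 + (57610915/45728448)/(-2987) = -4423/18956 + (57610915/45728448)*(-1/2987) = -4423/18956 - 57610915/136590874176 = -151308377246297/647304152720064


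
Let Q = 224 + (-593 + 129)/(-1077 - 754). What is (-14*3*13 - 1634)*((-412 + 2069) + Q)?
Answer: -7509173500/1831 ≈ -4.1011e+6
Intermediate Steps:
Q = 410608/1831 (Q = 224 - 464/(-1831) = 224 - 464*(-1/1831) = 224 + 464/1831 = 410608/1831 ≈ 224.25)
(-14*3*13 - 1634)*((-412 + 2069) + Q) = (-14*3*13 - 1634)*((-412 + 2069) + 410608/1831) = (-42*13 - 1634)*(1657 + 410608/1831) = (-546 - 1634)*(3444575/1831) = -2180*3444575/1831 = -7509173500/1831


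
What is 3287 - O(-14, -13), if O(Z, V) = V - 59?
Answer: 3359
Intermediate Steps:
O(Z, V) = -59 + V
3287 - O(-14, -13) = 3287 - (-59 - 13) = 3287 - 1*(-72) = 3287 + 72 = 3359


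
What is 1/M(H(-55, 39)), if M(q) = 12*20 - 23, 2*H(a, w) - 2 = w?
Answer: 1/217 ≈ 0.0046083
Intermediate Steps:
H(a, w) = 1 + w/2
M(q) = 217 (M(q) = 240 - 23 = 217)
1/M(H(-55, 39)) = 1/217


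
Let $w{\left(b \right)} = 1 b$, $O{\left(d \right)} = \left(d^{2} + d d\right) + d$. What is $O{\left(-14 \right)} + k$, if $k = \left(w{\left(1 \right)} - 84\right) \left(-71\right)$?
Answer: $6271$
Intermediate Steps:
$O{\left(d \right)} = d + 2 d^{2}$ ($O{\left(d \right)} = \left(d^{2} + d^{2}\right) + d = 2 d^{2} + d = d + 2 d^{2}$)
$w{\left(b \right)} = b$
$k = 5893$ ($k = \left(1 - 84\right) \left(-71\right) = \left(-83\right) \left(-71\right) = 5893$)
$O{\left(-14 \right)} + k = - 14 \left(1 + 2 \left(-14\right)\right) + 5893 = - 14 \left(1 - 28\right) + 5893 = \left(-14\right) \left(-27\right) + 5893 = 378 + 5893 = 6271$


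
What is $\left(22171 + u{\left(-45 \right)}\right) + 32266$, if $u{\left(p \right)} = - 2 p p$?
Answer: $50387$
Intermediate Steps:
$u{\left(p \right)} = - 2 p^{2}$
$\left(22171 + u{\left(-45 \right)}\right) + 32266 = \left(22171 - 2 \left(-45\right)^{2}\right) + 32266 = \left(22171 - 4050\right) + 32266 = 18121 + 32266 = 50387$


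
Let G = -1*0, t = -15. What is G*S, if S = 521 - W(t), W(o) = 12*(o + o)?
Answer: 0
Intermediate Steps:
W(o) = 24*o (W(o) = 12*(2*o) = 24*o)
G = 0
S = 881 (S = 521 - 24*(-15) = 521 - 1*(-360) = 521 + 360 = 881)
G*S = 0*881 = 0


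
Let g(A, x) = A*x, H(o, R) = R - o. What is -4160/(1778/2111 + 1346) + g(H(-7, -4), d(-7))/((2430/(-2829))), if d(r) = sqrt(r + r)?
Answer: -548860/177699 - 943*I*sqrt(14)/270 ≈ -3.0887 - 13.068*I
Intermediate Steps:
d(r) = sqrt(2)*sqrt(r) (d(r) = sqrt(2*r) = sqrt(2)*sqrt(r))
-4160/(1778/2111 + 1346) + g(H(-7, -4), d(-7))/((2430/(-2829))) = -4160/(1778/2111 + 1346) + ((-4 - 1*(-7))*(sqrt(2)*sqrt(-7)))/((2430/(-2829))) = -4160/(1778*(1/2111) + 1346) + ((-4 + 7)*(sqrt(2)*(I*sqrt(7))))/((2430*(-1/2829))) = -4160/(1778/2111 + 1346) + (3*(I*sqrt(14)))/(-810/943) = -4160/2843184/2111 + (3*I*sqrt(14))*(-943/810) = -4160*2111/2843184 - 943*I*sqrt(14)/270 = -548860/177699 - 943*I*sqrt(14)/270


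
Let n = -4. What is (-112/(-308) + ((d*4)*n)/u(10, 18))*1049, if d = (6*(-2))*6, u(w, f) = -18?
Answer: -734300/11 ≈ -66755.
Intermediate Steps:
d = -72 (d = -12*6 = -72)
(-112/(-308) + ((d*4)*n)/u(10, 18))*1049 = (-112/(-308) + (-72*4*(-4))/(-18))*1049 = (-112*(-1/308) - 288*(-4)*(-1/18))*1049 = (4/11 + 1152*(-1/18))*1049 = (4/11 - 64)*1049 = -700/11*1049 = -734300/11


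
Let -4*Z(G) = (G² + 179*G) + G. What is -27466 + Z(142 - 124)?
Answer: -28357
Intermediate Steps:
Z(G) = -45*G - G²/4 (Z(G) = -((G² + 179*G) + G)/4 = -(G² + 180*G)/4 = -45*G - G²/4)
-27466 + Z(142 - 124) = -27466 - (142 - 124)*(180 + (142 - 124))/4 = -27466 - ¼*18*(180 + 18) = -27466 - ¼*18*198 = -27466 - 891 = -28357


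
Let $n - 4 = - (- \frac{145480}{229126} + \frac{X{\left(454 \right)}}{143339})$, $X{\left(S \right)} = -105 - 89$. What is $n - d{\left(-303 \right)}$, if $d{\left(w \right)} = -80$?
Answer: $\frac{1389841756070}{16421345857} \approx 84.636$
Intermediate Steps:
$X{\left(S \right)} = -194$
$n = \frac{76134087510}{16421345857}$ ($n = 4 - \left(- \frac{145480}{229126} - \frac{194}{143339}\right) = 4 - \left(\left(-145480\right) \frac{1}{229126} - \frac{194}{143339}\right) = 4 - \left(- \frac{72740}{114563} - \frac{194}{143339}\right) = 4 - - \frac{10448704082}{16421345857} = 4 + \frac{10448704082}{16421345857} = \frac{76134087510}{16421345857} \approx 4.6363$)
$n - d{\left(-303 \right)} = \frac{76134087510}{16421345857} - -80 = \frac{76134087510}{16421345857} + 80 = \frac{1389841756070}{16421345857}$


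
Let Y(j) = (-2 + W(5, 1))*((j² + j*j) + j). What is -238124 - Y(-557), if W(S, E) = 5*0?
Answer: 1001758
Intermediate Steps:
W(S, E) = 0
Y(j) = -4*j² - 2*j (Y(j) = (-2 + 0)*((j² + j*j) + j) = -2*((j² + j²) + j) = -2*(2*j² + j) = -2*(j + 2*j²) = -4*j² - 2*j)
-238124 - Y(-557) = -238124 - 2*(-557)*(-1 - 2*(-557)) = -238124 - 2*(-557)*(-1 + 1114) = -238124 - 2*(-557)*1113 = -238124 - 1*(-1239882) = -238124 + 1239882 = 1001758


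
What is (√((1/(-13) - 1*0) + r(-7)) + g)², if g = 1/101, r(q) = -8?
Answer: -1071092/132613 + 2*I*√1365/1313 ≈ -8.0768 + 0.056277*I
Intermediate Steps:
g = 1/101 ≈ 0.0099010
(√((1/(-13) - 1*0) + r(-7)) + g)² = (√((1/(-13) - 1*0) - 8) + 1/101)² = (√((-1/13 + 0) - 8) + 1/101)² = (√(-1/13 - 8) + 1/101)² = (√(-105/13) + 1/101)² = (I*√1365/13 + 1/101)² = (1/101 + I*√1365/13)²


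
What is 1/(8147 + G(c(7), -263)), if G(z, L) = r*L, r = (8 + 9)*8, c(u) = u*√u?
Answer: -1/27621 ≈ -3.6204e-5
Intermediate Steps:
c(u) = u^(3/2)
r = 136 (r = 17*8 = 136)
G(z, L) = 136*L
1/(8147 + G(c(7), -263)) = 1/(8147 + 136*(-263)) = 1/(8147 - 35768) = 1/(-27621) = -1/27621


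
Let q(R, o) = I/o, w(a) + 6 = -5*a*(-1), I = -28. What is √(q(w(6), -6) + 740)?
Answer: √6702/3 ≈ 27.289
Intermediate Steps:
w(a) = -6 + 5*a (w(a) = -6 - 5*a*(-1) = -6 + 5*a)
q(R, o) = -28/o
√(q(w(6), -6) + 740) = √(-28/(-6) + 740) = √(-28*(-⅙) + 740) = √(14/3 + 740) = √(2234/3) = √6702/3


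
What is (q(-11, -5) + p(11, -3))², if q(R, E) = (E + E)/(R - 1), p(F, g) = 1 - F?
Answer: 3025/36 ≈ 84.028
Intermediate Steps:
q(R, E) = 2*E/(-1 + R) (q(R, E) = (2*E)/(-1 + R) = 2*E/(-1 + R))
(q(-11, -5) + p(11, -3))² = (2*(-5)/(-1 - 11) + (1 - 1*11))² = (2*(-5)/(-12) + (1 - 11))² = (2*(-5)*(-1/12) - 10)² = (⅚ - 10)² = (-55/6)² = 3025/36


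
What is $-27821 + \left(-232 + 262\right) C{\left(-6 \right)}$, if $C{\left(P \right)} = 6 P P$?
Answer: $-21341$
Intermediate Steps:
$C{\left(P \right)} = 6 P^{2}$
$-27821 + \left(-232 + 262\right) C{\left(-6 \right)} = -27821 + \left(-232 + 262\right) 6 \left(-6\right)^{2} = -27821 + 30 \cdot 6 \cdot 36 = -27821 + 30 \cdot 216 = -27821 + 6480 = -21341$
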